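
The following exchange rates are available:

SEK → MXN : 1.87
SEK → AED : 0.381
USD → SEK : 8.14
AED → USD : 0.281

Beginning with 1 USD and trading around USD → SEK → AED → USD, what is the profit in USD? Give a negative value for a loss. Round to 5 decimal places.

1 USD × 8.14 = 8.14 SEK
8.14 SEK × 0.381 = 3.10134 AED
3.10134 AED × 0.281 = 0.87147654 USD
Net change: 0.87147654 − 1 = -0.12852346 USD

-0.12852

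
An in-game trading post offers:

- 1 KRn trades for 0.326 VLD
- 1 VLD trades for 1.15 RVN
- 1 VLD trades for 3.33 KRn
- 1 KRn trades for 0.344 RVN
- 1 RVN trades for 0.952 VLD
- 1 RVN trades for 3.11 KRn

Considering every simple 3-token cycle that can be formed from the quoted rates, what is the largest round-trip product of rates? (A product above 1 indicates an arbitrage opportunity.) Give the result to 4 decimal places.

1.1659

RVN→KRn→VLD→RVN: 3.11 × 0.326 × 1.15 = 1.16594
RVN→VLD→KRn→RVN: 0.952 × 3.33 × 0.344 = 1.09054
Maximum is RVN→KRn→VLD→RVN at 1.1659; arbitrage exists.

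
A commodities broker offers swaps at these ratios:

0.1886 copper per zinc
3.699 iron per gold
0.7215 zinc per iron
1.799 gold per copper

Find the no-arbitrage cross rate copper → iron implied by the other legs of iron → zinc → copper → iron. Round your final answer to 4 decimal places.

Known legs of the cycle: 0.7215 × 0.1886 = 0.1360749
For no arbitrage the full-cycle product must be 1, so the missing rate is 1 / 0.1360749 ≈ 7.348894.

7.3489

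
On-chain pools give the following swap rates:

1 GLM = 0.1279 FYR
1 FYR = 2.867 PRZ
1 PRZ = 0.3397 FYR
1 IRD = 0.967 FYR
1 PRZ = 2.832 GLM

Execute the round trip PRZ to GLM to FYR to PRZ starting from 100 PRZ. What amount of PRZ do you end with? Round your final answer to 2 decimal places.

100 PRZ × 2.832 = 283.2 GLM
283.2 GLM × 0.1279 = 36.22128 FYR
36.22128 FYR × 2.867 = 103.84640976 PRZ

103.85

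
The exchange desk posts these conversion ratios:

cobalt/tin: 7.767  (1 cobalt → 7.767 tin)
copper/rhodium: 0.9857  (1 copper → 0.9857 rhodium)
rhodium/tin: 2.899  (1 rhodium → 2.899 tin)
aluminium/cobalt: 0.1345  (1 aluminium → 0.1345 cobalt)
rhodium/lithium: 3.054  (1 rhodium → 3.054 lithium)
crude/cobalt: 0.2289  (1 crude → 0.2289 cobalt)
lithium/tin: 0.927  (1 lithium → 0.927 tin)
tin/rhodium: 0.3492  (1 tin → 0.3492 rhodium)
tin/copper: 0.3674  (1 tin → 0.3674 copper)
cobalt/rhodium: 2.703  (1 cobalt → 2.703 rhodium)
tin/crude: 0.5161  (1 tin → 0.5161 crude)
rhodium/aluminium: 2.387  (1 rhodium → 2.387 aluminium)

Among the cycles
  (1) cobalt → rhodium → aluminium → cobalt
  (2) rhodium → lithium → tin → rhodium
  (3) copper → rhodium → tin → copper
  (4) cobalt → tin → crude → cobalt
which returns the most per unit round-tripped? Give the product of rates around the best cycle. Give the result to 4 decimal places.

(1) 2.703 × 2.387 × 0.1345 = 0.86780
(2) 3.054 × 0.927 × 0.3492 = 0.98861
(3) 0.9857 × 2.899 × 0.3674 = 1.04986
(4) 7.767 × 0.5161 × 0.2289 = 0.91756
Highest is cycle (3) at 1.0499 (>1, arbitrage).

1.0499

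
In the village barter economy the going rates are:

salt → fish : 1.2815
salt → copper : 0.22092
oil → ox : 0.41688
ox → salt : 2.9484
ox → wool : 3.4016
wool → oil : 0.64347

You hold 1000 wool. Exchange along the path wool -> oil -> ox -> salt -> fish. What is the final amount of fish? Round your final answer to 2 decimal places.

1000 wool × 0.64347 = 643.47 oil
643.47 oil × 0.41688 = 268.2497736 ox
268.2497736 ox × 2.9484 = 790.90763248224 salt
790.90763248224 salt × 1.2815 = 1013.54813102599056 fish

1013.55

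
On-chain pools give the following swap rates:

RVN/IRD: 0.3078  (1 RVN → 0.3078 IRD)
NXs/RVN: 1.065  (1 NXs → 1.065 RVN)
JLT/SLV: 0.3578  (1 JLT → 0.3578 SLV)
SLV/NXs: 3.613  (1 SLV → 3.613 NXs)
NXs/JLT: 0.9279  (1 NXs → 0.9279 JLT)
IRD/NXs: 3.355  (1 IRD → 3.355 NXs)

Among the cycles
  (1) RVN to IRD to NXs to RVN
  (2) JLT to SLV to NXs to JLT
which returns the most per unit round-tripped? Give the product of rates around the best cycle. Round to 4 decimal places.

1.1995

(1) 0.3078 × 3.355 × 1.065 = 1.09979
(2) 0.3578 × 3.613 × 0.9279 = 1.19953
Highest is cycle (2) at 1.1995 (>1, arbitrage).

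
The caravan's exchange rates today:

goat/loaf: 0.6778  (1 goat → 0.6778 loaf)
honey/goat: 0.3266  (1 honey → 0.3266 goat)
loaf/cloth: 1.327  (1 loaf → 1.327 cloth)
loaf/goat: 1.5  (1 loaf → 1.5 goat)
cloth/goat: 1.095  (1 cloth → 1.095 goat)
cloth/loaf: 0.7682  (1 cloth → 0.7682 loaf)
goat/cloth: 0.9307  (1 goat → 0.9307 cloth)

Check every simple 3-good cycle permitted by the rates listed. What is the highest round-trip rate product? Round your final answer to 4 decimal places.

loaf→goat→cloth→loaf: 1.5 × 0.9307 × 0.7682 = 1.07245
loaf→cloth→goat→loaf: 1.327 × 1.095 × 0.6778 = 0.98489
Maximum is loaf→goat→cloth→loaf at 1.0724; arbitrage exists.

1.0724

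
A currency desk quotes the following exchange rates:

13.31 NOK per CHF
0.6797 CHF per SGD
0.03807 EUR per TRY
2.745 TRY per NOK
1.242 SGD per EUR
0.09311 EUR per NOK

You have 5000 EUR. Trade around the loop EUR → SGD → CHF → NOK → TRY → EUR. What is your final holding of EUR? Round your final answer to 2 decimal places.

5871.00

5000 EUR × 1.242 = 6210 SGD
6210 SGD × 0.6797 = 4220.937 CHF
4220.937 CHF × 13.31 = 56180.67147 NOK
56180.67147 NOK × 2.745 = 154215.94318515 TRY
154215.94318515 TRY × 0.03807 = 5871.0009570586605 EUR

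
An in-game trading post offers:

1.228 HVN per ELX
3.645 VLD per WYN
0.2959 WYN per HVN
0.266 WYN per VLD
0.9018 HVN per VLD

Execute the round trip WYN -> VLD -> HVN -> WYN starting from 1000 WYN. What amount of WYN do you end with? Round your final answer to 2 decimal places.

1000 WYN × 3.645 = 3645 VLD
3645 VLD × 0.9018 = 3287.061 HVN
3287.061 HVN × 0.2959 = 972.6413499 WYN

972.64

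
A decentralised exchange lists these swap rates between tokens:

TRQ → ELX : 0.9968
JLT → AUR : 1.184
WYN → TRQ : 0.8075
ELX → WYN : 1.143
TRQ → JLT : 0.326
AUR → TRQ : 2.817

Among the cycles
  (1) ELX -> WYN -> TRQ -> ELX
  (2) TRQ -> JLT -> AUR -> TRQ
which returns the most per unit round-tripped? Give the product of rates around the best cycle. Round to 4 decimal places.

1.0873

(1) 1.143 × 0.8075 × 0.9968 = 0.92002
(2) 0.326 × 1.184 × 2.817 = 1.08732
Highest is cycle (2) at 1.0873 (>1, arbitrage).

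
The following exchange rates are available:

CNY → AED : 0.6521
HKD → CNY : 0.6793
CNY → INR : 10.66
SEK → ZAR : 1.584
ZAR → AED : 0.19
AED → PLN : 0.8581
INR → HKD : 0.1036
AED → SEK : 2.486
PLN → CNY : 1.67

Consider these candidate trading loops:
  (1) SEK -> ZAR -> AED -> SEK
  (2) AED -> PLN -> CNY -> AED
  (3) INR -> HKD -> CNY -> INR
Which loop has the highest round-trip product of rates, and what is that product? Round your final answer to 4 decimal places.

0.9345

(1) 1.584 × 0.19 × 2.486 = 0.74819
(2) 0.8581 × 1.67 × 0.6521 = 0.93448
(3) 0.1036 × 0.6793 × 10.66 = 0.75020
Highest is cycle (2) at 0.9345 (≤1, no arbitrage).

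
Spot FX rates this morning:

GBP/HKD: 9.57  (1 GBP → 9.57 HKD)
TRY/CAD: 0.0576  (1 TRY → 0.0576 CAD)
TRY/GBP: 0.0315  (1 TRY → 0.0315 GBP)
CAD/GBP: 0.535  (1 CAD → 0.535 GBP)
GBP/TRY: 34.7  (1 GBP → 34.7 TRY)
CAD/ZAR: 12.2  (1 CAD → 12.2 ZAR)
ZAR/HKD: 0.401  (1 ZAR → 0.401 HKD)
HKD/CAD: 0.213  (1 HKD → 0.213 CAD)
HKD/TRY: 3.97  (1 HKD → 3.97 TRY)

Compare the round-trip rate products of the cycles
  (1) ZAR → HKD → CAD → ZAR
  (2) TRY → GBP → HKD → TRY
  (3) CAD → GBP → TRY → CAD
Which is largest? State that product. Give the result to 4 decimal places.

1.1968

(1) 0.401 × 0.213 × 12.2 = 1.04204
(2) 0.0315 × 9.57 × 3.97 = 1.19678
(3) 0.535 × 34.7 × 0.0576 = 1.06932
Highest is cycle (2) at 1.1968 (>1, arbitrage).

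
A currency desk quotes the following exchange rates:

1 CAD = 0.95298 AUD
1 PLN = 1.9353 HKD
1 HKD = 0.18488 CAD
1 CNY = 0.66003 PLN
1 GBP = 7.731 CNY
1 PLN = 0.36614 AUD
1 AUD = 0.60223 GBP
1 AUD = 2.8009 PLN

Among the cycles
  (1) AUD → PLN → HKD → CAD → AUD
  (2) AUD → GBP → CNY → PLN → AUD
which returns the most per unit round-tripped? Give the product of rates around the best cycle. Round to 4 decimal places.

1.1251

(1) 2.8009 × 1.9353 × 0.18488 × 0.95298 = 0.95504
(2) 0.60223 × 7.731 × 0.66003 × 0.36614 = 1.12515
Highest is cycle (2) at 1.1251 (>1, arbitrage).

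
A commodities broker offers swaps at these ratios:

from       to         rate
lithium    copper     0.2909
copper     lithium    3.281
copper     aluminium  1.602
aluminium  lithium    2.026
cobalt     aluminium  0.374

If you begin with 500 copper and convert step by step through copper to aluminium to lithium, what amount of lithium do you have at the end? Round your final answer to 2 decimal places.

1622.83

500 copper × 1.602 = 801 aluminium
801 aluminium × 2.026 = 1622.826 lithium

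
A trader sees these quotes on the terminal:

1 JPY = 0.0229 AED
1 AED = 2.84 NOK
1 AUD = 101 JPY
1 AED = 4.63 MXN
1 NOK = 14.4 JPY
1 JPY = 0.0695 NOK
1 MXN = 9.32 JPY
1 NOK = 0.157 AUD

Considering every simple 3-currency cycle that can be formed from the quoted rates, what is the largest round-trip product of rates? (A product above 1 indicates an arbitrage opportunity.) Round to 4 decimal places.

AUD→JPY→NOK→AUD: 101 × 0.0695 × 0.157 = 1.10206
MXN→JPY→AED→MXN: 9.32 × 0.0229 × 4.63 = 0.98817
JPY→AED→NOK→JPY: 0.0229 × 2.84 × 14.4 = 0.93652
Maximum is AUD→JPY→NOK→AUD at 1.1021; arbitrage exists.

1.1021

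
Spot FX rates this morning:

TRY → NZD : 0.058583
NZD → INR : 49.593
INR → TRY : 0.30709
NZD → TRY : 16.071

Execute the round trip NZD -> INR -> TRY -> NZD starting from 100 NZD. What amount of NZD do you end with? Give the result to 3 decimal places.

89.219

100 NZD × 49.593 = 4959.3 INR
4959.3 INR × 0.30709 = 1522.951437 TRY
1522.951437 TRY × 0.058583 = 89.219064033771 NZD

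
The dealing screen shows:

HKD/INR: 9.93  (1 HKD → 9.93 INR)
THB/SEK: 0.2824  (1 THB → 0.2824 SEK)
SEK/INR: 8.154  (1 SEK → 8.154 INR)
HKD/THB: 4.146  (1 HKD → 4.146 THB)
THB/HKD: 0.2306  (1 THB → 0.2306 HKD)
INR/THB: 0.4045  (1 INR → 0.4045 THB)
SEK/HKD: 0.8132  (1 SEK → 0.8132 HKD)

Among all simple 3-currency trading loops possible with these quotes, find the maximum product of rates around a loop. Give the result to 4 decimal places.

THB→SEK→HKD→THB: 0.2824 × 0.8132 × 4.146 = 0.95212
INR→THB→SEK→INR: 0.4045 × 0.2824 × 8.154 = 0.93144
INR→THB→HKD→INR: 0.4045 × 0.2306 × 9.93 = 0.92625
Maximum is THB→SEK→HKD→THB at 0.9521; no arbitrage — every cycle loses value.

0.9521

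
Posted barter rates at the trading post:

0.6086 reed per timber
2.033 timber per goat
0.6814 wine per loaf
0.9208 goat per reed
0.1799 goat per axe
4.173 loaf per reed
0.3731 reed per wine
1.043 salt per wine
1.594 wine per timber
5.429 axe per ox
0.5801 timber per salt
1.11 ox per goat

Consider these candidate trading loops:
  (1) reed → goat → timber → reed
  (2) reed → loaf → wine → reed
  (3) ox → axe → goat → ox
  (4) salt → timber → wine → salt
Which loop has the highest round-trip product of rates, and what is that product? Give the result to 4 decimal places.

(1) 0.9208 × 2.033 × 0.6086 = 1.13929
(2) 4.173 × 0.6814 × 0.3731 = 1.06090
(3) 5.429 × 0.1799 × 1.11 = 1.08411
(4) 0.5801 × 1.594 × 1.043 = 0.96444
Highest is cycle (1) at 1.1393 (>1, arbitrage).

1.1393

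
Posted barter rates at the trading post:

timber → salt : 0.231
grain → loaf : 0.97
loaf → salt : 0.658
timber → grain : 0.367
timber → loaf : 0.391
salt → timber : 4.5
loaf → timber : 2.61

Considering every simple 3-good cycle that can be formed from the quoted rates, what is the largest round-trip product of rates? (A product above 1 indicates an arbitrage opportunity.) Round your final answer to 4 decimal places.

1.1578

timber→loaf→salt→timber: 0.391 × 0.658 × 4.5 = 1.15775
timber→grain→loaf→timber: 0.367 × 0.97 × 2.61 = 0.92913
Maximum is timber→loaf→salt→timber at 1.1578; arbitrage exists.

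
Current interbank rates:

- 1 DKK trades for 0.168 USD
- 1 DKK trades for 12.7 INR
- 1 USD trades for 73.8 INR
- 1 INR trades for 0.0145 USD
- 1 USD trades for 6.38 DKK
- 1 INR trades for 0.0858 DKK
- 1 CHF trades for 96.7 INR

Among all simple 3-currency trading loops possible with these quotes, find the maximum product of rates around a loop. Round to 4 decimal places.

DKK→INR→USD→DKK: 12.7 × 0.0145 × 6.38 = 1.17488
DKK→USD→INR→DKK: 0.168 × 73.8 × 0.0858 = 1.06378
Maximum is DKK→INR→USD→DKK at 1.1749; arbitrage exists.

1.1749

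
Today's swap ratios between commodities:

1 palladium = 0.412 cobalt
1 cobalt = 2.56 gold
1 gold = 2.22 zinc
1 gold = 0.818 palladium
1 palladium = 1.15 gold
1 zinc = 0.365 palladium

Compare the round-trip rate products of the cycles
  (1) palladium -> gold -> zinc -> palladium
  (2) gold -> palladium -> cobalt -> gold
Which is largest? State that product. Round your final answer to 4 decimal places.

0.9318

(1) 1.15 × 2.22 × 0.365 = 0.93185
(2) 0.818 × 0.412 × 2.56 = 0.86276
Highest is cycle (1) at 0.9318 (≤1, no arbitrage).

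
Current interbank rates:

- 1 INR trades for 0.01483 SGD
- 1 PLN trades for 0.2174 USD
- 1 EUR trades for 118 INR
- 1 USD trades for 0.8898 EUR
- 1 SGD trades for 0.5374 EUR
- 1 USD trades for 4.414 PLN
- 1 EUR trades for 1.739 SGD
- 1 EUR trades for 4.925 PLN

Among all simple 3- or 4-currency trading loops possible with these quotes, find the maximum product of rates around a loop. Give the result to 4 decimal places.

0.9527

USD→EUR→PLN→USD: 0.8898 × 4.925 × 0.2174 = 0.95270
SGD→EUR→INR→SGD: 0.5374 × 118 × 0.01483 = 0.94042
Maximum is USD→EUR→PLN→USD at 0.9527; no arbitrage — every cycle loses value.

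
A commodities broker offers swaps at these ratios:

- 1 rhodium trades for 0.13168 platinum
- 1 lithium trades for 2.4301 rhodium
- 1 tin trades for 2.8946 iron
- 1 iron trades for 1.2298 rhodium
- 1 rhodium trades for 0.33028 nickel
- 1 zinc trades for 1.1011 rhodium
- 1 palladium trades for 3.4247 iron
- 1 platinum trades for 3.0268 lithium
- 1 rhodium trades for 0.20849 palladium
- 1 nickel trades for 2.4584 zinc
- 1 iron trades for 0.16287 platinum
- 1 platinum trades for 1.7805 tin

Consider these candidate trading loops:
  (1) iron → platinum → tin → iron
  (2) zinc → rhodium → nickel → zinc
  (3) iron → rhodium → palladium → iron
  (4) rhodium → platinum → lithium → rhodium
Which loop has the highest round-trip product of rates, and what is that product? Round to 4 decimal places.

0.9686

(1) 0.16287 × 1.7805 × 2.8946 = 0.83941
(2) 1.1011 × 0.33028 × 2.4584 = 0.89405
(3) 1.2298 × 0.20849 × 3.4247 = 0.87810
(4) 0.13168 × 3.0268 × 2.4301 = 0.96856
Highest is cycle (4) at 0.9686 (≤1, no arbitrage).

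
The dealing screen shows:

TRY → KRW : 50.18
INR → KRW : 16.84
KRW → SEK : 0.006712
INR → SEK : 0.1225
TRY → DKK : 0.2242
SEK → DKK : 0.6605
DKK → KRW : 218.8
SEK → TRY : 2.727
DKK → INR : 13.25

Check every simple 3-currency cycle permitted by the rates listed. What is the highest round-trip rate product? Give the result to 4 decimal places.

1.0721

INR→SEK→DKK→INR: 0.1225 × 0.6605 × 13.25 = 1.07207
DKK→KRW→SEK→DKK: 218.8 × 0.006712 × 0.6605 = 0.97000
SEK→TRY→KRW→SEK: 2.727 × 50.18 × 0.006712 = 0.91848
Maximum is INR→SEK→DKK→INR at 1.0721; arbitrage exists.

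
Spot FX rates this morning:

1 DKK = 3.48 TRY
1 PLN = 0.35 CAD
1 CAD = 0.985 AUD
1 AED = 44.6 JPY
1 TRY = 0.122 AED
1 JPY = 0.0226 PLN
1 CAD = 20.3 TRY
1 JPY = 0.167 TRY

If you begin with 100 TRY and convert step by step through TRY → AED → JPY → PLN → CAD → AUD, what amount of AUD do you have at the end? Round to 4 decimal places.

4.2394

100 TRY × 0.122 = 12.2 AED
12.2 AED × 44.6 = 544.12 JPY
544.12 JPY × 0.0226 = 12.297112 PLN
12.297112 PLN × 0.35 = 4.3039892 CAD
4.3039892 CAD × 0.985 = 4.239429362 AUD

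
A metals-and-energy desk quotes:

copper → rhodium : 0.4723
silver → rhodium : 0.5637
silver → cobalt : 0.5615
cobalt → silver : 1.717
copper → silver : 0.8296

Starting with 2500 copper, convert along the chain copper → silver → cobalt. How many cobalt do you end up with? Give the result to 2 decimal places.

1164.55

2500 copper × 0.8296 = 2074 silver
2074 silver × 0.5615 = 1164.551 cobalt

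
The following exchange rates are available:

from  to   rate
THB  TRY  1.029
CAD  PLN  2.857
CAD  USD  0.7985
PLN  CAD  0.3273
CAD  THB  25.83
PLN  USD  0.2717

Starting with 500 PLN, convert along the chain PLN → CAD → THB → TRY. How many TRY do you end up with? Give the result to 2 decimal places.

4349.66

500 PLN × 0.3273 = 163.65 CAD
163.65 CAD × 25.83 = 4227.0795 THB
4227.0795 THB × 1.029 = 4349.6648055 TRY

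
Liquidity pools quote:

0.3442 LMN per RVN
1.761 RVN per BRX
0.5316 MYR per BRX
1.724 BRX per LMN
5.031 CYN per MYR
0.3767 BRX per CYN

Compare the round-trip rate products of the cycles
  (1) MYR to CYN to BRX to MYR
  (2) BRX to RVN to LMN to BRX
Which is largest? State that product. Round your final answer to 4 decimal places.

1.0450

(1) 5.031 × 0.3767 × 0.5316 = 1.00748
(2) 1.761 × 0.3442 × 1.724 = 1.04498
Highest is cycle (2) at 1.0450 (>1, arbitrage).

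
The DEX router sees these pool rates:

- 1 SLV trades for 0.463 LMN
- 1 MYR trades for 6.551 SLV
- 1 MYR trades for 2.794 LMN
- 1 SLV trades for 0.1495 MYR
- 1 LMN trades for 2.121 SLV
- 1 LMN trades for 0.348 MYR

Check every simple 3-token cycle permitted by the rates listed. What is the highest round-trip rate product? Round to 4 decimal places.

MYR→SLV→LMN→MYR: 6.551 × 0.463 × 0.348 = 1.05552
MYR→LMN→SLV→MYR: 2.794 × 2.121 × 0.1495 = 0.88595
Maximum is MYR→SLV→LMN→MYR at 1.0555; arbitrage exists.

1.0555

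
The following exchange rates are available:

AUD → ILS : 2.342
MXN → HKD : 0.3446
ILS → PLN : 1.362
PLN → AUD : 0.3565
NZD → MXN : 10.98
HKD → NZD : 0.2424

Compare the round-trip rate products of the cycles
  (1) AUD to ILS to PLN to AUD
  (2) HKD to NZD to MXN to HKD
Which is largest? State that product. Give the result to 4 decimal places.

1.1372

(1) 2.342 × 1.362 × 0.3565 = 1.13717
(2) 0.2424 × 10.98 × 0.3446 = 0.91717
Highest is cycle (1) at 1.1372 (>1, arbitrage).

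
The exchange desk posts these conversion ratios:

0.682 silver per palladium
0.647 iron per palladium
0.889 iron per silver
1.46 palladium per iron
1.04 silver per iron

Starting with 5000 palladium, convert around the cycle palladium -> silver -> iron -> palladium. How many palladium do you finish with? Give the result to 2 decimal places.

4425.98

5000 palladium × 0.682 = 3410 silver
3410 silver × 0.889 = 3031.49 iron
3031.49 iron × 1.46 = 4425.9754 palladium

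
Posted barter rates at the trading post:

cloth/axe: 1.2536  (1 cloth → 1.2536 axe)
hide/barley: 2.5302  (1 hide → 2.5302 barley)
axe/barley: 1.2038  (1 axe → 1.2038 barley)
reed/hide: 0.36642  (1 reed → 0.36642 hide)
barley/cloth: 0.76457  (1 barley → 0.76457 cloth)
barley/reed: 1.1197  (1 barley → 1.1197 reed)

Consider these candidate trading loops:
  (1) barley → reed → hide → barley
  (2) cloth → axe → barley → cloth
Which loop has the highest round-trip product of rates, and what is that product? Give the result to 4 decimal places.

1.1538

(1) 1.1197 × 0.36642 × 2.5302 = 1.03809
(2) 1.2536 × 1.2038 × 0.76457 = 1.15380
Highest is cycle (2) at 1.1538 (>1, arbitrage).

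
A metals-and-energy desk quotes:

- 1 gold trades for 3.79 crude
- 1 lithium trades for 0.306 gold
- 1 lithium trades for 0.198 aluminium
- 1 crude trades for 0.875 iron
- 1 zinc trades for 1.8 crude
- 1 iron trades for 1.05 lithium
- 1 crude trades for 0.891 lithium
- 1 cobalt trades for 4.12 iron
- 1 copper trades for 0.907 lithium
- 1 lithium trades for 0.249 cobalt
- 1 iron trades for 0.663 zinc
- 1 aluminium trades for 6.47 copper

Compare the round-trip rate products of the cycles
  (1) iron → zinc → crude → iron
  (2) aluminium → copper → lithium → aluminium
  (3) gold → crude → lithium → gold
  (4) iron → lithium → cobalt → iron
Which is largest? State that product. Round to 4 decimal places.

1.1619

(1) 0.663 × 1.8 × 0.875 = 1.04423
(2) 6.47 × 0.907 × 0.198 = 1.16192
(3) 3.79 × 0.891 × 0.306 = 1.03333
(4) 1.05 × 0.249 × 4.12 = 1.07717
Highest is cycle (2) at 1.1619 (>1, arbitrage).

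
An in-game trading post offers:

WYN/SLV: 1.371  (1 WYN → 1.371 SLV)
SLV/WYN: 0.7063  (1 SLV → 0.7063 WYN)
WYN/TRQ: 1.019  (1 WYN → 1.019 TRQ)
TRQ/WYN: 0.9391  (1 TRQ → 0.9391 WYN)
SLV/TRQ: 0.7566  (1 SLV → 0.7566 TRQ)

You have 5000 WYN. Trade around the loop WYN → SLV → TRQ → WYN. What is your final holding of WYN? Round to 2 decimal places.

5000 WYN × 1.371 = 6855 SLV
6855 SLV × 0.7566 = 5186.493 TRQ
5186.493 TRQ × 0.9391 = 4870.6355763 WYN

4870.64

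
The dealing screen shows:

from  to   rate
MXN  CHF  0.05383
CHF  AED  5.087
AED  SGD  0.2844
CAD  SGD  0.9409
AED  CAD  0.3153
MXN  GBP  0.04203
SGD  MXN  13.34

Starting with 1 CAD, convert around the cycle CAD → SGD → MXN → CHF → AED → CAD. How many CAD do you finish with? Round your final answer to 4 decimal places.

1 CAD × 0.9409 = 0.9409 SGD
0.9409 SGD × 13.34 = 12.551606 MXN
12.551606 MXN × 0.05383 = 0.67565295098 CHF
0.67565295098 CHF × 5.087 = 3.43704656163526 AED
3.43704656163526 AED × 0.3153 = 1.083700780883597478 CAD

1.0837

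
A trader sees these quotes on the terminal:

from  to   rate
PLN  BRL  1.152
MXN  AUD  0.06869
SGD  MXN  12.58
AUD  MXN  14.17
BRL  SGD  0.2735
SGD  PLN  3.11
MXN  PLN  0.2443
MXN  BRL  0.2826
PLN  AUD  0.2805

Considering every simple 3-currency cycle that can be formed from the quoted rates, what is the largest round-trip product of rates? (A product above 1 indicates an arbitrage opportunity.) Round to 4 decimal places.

0.9799

BRL→SGD→PLN→BRL: 0.2735 × 3.11 × 1.152 = 0.97987
BRL→SGD→MXN→BRL: 0.2735 × 12.58 × 0.2826 = 0.97232
PLN→AUD→MXN→PLN: 0.2805 × 14.17 × 0.2443 = 0.97102
Maximum is BRL→SGD→PLN→BRL at 0.9799; no arbitrage — every cycle loses value.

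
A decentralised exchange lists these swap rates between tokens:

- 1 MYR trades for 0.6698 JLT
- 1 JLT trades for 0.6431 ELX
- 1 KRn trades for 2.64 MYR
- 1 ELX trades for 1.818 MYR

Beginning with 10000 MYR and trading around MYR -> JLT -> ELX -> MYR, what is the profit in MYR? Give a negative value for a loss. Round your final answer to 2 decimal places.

10000 MYR × 0.6698 = 6698 JLT
6698 JLT × 0.6431 = 4307.4838 ELX
4307.4838 ELX × 1.818 = 7831.0055484 MYR
Net change: 7831.0055484 − 10000 = -2168.9944516 MYR

-2168.99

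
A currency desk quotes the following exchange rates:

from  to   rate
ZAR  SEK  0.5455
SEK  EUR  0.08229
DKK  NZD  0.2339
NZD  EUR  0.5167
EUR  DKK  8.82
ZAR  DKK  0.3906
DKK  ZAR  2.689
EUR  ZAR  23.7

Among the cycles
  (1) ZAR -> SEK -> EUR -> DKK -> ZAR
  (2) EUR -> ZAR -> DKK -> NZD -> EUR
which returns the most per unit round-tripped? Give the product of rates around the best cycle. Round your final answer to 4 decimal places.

(1) 0.5455 × 0.08229 × 8.82 × 2.689 = 1.06464
(2) 23.7 × 0.3906 × 0.2339 × 0.5167 = 1.11879
Highest is cycle (2) at 1.1188 (>1, arbitrage).

1.1188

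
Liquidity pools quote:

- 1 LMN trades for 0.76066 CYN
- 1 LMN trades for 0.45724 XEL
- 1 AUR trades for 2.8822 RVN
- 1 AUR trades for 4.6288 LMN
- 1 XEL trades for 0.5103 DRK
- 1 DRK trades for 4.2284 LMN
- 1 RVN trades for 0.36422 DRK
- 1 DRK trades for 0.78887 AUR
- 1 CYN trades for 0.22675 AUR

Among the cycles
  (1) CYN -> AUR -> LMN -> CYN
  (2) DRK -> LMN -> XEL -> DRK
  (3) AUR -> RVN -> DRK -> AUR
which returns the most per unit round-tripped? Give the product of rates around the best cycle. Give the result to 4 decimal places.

0.9866

(1) 0.22675 × 4.6288 × 0.76066 = 0.79837
(2) 4.2284 × 0.45724 × 0.5103 = 0.98661
(3) 2.8822 × 0.36422 × 0.78887 = 0.82812
Highest is cycle (2) at 0.9866 (≤1, no arbitrage).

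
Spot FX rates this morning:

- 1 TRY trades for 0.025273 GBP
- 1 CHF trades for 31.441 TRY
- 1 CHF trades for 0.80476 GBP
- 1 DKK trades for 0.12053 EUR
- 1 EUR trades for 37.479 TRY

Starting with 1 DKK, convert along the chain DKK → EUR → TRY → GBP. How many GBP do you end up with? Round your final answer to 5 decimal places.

1 DKK × 0.12053 = 0.12053 EUR
0.12053 EUR × 37.479 = 4.51734387 TRY
4.51734387 TRY × 0.025273 = 0.11416683162651 GBP

0.11417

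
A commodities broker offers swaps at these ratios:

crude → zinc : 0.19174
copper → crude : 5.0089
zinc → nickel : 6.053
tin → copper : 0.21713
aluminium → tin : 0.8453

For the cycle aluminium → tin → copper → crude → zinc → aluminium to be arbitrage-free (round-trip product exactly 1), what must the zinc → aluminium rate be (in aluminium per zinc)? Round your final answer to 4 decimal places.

Known legs of the cycle: 0.8453 × 0.21713 × 5.0089 × 0.19174 = 0.176272995875968654
For no arbitrage the full-cycle product must be 1, so the missing rate is 1 / 0.176272995875968654 ≈ 5.673019.

5.6730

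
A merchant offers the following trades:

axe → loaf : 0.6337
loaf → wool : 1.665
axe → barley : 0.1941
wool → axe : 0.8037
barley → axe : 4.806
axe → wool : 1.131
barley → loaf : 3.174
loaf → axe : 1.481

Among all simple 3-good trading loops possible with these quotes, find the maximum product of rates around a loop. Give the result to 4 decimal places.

0.9124

loaf→axe→barley→loaf: 1.481 × 0.1941 × 3.174 = 0.91240
loaf→wool→axe→loaf: 1.665 × 0.8037 × 0.6337 = 0.84799
Maximum is loaf→axe→barley→loaf at 0.9124; no arbitrage — every cycle loses value.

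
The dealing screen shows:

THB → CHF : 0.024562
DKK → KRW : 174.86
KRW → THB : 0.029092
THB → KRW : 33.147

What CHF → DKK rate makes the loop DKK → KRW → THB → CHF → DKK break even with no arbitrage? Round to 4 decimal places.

8.0034

Known legs of the cycle: 174.86 × 0.029092 × 0.024562 = 0.12494756012144
For no arbitrage the full-cycle product must be 1, so the missing rate is 1 / 0.12494756012144 ≈ 8.003358.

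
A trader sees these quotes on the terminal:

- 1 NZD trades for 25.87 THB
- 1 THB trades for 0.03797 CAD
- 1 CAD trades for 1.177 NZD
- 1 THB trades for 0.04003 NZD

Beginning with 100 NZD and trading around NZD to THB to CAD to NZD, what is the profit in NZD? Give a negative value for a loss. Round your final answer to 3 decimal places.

15.615

100 NZD × 25.87 = 2587 THB
2587 THB × 0.03797 = 98.22839 CAD
98.22839 CAD × 1.177 = 115.61481503 NZD
Net change: 115.61481503 − 100 = 15.61481503 NZD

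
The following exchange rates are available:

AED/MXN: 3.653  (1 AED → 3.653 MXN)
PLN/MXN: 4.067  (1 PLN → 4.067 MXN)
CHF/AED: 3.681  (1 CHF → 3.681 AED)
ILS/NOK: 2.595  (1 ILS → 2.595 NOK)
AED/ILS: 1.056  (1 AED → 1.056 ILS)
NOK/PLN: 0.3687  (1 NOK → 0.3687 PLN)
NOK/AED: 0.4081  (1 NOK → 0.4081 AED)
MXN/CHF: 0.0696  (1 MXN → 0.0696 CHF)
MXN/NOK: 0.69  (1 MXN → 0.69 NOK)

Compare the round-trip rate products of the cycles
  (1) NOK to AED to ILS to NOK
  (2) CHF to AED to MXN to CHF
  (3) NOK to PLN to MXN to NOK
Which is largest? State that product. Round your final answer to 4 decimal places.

1.1183

(1) 0.4081 × 1.056 × 2.595 = 1.11832
(2) 3.681 × 3.653 × 0.0696 = 0.93589
(3) 0.3687 × 4.067 × 0.69 = 1.03466
Highest is cycle (1) at 1.1183 (>1, arbitrage).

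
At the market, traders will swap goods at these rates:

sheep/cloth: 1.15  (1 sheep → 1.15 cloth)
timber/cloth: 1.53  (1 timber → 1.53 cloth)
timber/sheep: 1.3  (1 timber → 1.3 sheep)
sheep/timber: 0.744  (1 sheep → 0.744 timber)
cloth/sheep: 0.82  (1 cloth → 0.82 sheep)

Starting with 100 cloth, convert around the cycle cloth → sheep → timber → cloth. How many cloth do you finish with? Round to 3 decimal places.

93.342

100 cloth × 0.82 = 82 sheep
82 sheep × 0.744 = 61.008 timber
61.008 timber × 1.53 = 93.34224 cloth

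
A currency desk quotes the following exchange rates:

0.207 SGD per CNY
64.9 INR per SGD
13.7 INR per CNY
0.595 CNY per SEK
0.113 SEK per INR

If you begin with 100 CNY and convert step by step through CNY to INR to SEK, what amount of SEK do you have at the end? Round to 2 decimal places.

100 CNY × 13.7 = 1370 INR
1370 INR × 0.113 = 154.81 SEK

154.81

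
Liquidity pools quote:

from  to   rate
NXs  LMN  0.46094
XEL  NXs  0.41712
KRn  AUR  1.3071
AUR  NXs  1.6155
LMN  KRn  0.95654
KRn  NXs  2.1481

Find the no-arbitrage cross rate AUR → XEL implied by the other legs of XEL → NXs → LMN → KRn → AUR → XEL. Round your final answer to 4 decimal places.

Known legs of the cycle: 0.41712 × 0.46094 × 0.95654 × 1.3071 = 0.2403905337607954752
For no arbitrage the full-cycle product must be 1, so the missing rate is 1 / 0.2403905337607954752 ≈ 4.159898.

4.1599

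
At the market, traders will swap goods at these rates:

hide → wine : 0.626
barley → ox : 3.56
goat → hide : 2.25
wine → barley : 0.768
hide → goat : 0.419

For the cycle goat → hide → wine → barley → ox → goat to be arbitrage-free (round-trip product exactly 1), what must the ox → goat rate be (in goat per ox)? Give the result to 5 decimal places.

0.25968

Known legs of the cycle: 2.25 × 0.626 × 0.768 × 3.56 = 3.85095168
For no arbitrage the full-cycle product must be 1, so the missing rate is 1 / 3.85095168 ≈ 0.2596761.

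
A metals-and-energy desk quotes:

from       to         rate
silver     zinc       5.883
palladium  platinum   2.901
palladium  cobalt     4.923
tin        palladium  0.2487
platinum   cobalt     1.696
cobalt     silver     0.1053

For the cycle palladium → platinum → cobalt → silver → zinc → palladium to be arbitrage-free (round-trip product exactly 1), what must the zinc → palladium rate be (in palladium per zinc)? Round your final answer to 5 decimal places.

Known legs of the cycle: 2.901 × 1.696 × 0.1053 × 5.883 = 3.0479005780704
For no arbitrage the full-cycle product must be 1, so the missing rate is 1 / 3.0479005780704 ≈ 0.3280947.

0.32809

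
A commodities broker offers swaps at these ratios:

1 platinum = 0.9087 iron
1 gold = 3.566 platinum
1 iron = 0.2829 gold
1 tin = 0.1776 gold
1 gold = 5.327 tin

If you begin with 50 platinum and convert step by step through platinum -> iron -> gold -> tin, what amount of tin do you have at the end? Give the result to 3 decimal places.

50 platinum × 0.9087 = 45.435 iron
45.435 iron × 0.2829 = 12.8535615 gold
12.8535615 gold × 5.327 = 68.4709221105 tin

68.471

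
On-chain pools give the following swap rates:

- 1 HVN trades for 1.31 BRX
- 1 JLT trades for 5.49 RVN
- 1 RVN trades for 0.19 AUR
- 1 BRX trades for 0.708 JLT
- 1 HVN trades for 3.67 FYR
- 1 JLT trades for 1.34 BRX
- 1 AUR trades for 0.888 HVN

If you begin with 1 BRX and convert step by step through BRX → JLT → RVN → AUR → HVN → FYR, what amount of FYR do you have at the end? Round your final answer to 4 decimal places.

1 BRX × 0.708 = 0.708 JLT
0.708 JLT × 5.49 = 3.88692 RVN
3.88692 RVN × 0.19 = 0.7385148 AUR
0.7385148 AUR × 0.888 = 0.6558011424 HVN
0.6558011424 HVN × 3.67 = 2.406790192608 FYR

2.4068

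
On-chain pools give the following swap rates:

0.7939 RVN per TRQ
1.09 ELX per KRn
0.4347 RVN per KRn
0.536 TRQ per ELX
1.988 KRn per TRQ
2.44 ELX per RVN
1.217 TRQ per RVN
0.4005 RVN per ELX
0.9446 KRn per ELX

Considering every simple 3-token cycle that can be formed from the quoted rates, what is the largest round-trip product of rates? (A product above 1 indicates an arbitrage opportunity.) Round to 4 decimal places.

ELX→TRQ→KRn→ELX: 0.536 × 1.988 × 1.09 = 1.16147
KRn→RVN→TRQ→KRn: 0.4347 × 1.217 × 1.988 = 1.05171
ELX→TRQ→RVN→ELX: 0.536 × 0.7939 × 2.44 = 1.03829
ELX→KRn→RVN→ELX: 0.9446 × 0.4347 × 2.44 = 1.00191
Maximum is ELX→TRQ→KRn→ELX at 1.1615; arbitrage exists.

1.1615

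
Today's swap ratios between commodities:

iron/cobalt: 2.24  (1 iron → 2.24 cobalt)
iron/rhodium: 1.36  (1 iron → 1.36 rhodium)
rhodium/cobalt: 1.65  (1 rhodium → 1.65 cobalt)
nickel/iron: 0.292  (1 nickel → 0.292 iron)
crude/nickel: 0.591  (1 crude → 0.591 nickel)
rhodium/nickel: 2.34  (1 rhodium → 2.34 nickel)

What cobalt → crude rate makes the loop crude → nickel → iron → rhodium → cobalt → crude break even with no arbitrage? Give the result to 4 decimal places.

Known legs of the cycle: 0.591 × 0.292 × 1.36 × 1.65 = 0.387251568
For no arbitrage the full-cycle product must be 1, so the missing rate is 1 / 0.387251568 ≈ 2.582301.

2.5823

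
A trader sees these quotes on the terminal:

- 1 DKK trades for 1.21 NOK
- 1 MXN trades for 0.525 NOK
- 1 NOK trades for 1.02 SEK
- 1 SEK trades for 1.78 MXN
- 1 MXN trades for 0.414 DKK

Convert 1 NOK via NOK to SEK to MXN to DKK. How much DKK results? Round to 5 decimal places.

0.75166

1 NOK × 1.02 = 1.02 SEK
1.02 SEK × 1.78 = 1.8156 MXN
1.8156 MXN × 0.414 = 0.7516584 DKK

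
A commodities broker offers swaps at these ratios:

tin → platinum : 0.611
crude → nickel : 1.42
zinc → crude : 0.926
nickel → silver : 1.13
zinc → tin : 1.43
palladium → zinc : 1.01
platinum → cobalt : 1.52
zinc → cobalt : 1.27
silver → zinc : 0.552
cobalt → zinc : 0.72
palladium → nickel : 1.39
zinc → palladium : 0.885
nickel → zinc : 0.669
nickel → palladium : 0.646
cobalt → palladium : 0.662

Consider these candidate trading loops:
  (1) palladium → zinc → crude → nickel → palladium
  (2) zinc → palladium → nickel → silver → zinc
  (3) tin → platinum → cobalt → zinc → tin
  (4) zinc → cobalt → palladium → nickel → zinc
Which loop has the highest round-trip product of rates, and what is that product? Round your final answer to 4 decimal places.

0.9562

(1) 1.01 × 0.926 × 1.42 × 0.646 = 0.85793
(2) 0.885 × 1.39 × 1.13 × 0.552 = 0.76732
(3) 0.611 × 1.52 × 0.72 × 1.43 = 0.95621
(4) 1.27 × 0.662 × 1.39 × 0.669 = 0.78181
Highest is cycle (3) at 0.9562 (≤1, no arbitrage).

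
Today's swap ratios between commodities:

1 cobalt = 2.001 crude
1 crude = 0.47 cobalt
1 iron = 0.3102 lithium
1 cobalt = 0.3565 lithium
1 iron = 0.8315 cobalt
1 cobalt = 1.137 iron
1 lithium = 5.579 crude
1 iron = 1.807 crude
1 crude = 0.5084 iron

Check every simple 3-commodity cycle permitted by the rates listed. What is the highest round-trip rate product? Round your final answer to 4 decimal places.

cobalt→iron→crude→cobalt: 1.137 × 1.807 × 0.47 = 0.96564
lithium→crude→cobalt→lithium: 5.579 × 0.47 × 0.3565 = 0.93479
lithium→crude→iron→lithium: 5.579 × 0.5084 × 0.3102 = 0.87984
cobalt→crude→iron→cobalt: 2.001 × 0.5084 × 0.8315 = 0.84589
Maximum is cobalt→iron→crude→cobalt at 0.9656; no arbitrage — every cycle loses value.

0.9656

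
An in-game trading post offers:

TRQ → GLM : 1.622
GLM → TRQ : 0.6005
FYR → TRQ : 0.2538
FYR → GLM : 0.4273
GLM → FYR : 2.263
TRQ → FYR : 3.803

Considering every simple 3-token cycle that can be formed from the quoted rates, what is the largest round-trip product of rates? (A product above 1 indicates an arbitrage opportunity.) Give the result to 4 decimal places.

0.9758

TRQ→FYR→GLM→TRQ: 3.803 × 0.4273 × 0.6005 = 0.97583
TRQ→GLM→FYR→TRQ: 1.622 × 2.263 × 0.2538 = 0.93159
Maximum is TRQ→FYR→GLM→TRQ at 0.9758; no arbitrage — every cycle loses value.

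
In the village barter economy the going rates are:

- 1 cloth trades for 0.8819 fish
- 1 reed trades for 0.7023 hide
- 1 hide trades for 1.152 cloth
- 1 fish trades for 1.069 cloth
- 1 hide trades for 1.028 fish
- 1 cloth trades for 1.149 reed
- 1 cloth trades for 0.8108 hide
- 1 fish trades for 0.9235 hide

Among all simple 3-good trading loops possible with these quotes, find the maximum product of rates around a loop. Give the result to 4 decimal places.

fish→hide→cloth→fish: 0.9235 × 1.152 × 0.8819 = 0.93823
cloth→reed→hide→cloth: 1.149 × 0.7023 × 1.152 = 0.92960
fish→cloth→hide→fish: 1.069 × 0.8108 × 1.028 = 0.89101
Maximum is fish→hide→cloth→fish at 0.9382; no arbitrage — every cycle loses value.

0.9382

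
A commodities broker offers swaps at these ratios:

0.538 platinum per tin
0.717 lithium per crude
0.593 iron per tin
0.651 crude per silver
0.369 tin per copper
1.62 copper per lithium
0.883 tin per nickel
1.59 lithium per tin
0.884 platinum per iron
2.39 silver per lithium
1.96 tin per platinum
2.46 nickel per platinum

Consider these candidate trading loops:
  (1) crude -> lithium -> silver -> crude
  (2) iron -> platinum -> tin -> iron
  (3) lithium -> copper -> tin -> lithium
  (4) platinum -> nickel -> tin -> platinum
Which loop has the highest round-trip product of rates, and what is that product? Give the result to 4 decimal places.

(1) 0.717 × 2.39 × 0.651 = 1.11557
(2) 0.884 × 1.96 × 0.593 = 1.02746
(3) 1.62 × 0.369 × 1.59 = 0.95047
(4) 2.46 × 0.883 × 0.538 = 1.16863
Highest is cycle (4) at 1.1686 (>1, arbitrage).

1.1686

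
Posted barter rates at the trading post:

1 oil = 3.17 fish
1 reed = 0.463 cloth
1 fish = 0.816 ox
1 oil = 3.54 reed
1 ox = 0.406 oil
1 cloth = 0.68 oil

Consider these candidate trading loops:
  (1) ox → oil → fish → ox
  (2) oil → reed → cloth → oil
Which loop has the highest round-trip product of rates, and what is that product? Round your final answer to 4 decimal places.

(1) 0.406 × 3.17 × 0.816 = 1.05021
(2) 3.54 × 0.463 × 0.68 = 1.11453
Highest is cycle (2) at 1.1145 (>1, arbitrage).

1.1145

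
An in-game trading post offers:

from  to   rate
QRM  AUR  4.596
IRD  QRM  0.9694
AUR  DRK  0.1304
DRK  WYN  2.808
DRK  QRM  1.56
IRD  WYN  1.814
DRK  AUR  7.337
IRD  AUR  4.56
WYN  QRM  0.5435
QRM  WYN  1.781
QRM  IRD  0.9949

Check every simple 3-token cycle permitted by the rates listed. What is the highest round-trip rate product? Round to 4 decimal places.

0.9809

IRD→WYN→QRM→IRD: 1.814 × 0.5435 × 0.9949 = 0.98088
AUR→DRK→QRM→AUR: 0.1304 × 1.56 × 4.596 = 0.93494
Maximum is IRD→WYN→QRM→IRD at 0.9809; no arbitrage — every cycle loses value.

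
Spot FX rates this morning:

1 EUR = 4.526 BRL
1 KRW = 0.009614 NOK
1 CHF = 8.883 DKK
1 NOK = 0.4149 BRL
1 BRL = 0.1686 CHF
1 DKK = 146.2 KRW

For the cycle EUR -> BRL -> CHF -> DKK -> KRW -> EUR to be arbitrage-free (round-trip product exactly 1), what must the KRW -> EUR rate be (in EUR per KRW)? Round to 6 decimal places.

Known legs of the cycle: 4.526 × 0.1686 × 8.883 × 146.2 = 991.01255066856
For no arbitrage the full-cycle product must be 1, so the missing rate is 1 / 991.01255066856 ≈ 0.00100907.

0.001009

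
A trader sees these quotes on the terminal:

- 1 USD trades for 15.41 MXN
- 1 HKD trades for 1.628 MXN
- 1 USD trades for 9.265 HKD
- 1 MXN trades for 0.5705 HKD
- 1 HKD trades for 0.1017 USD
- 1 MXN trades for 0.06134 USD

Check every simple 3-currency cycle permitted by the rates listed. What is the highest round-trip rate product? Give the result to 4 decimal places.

USD→HKD→MXN→USD: 9.265 × 1.628 × 0.06134 = 0.92522
USD→MXN→HKD→USD: 15.41 × 0.5705 × 0.1017 = 0.89409
Maximum is USD→HKD→MXN→USD at 0.9252; no arbitrage — every cycle loses value.

0.9252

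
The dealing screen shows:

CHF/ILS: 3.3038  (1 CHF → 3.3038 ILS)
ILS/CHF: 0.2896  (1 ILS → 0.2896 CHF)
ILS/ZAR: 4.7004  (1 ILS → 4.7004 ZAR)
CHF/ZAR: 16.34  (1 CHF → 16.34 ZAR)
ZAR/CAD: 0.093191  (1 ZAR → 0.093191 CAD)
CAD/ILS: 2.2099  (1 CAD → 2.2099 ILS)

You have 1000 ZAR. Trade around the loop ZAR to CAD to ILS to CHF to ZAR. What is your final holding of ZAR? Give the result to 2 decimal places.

1000 ZAR × 0.093191 = 93.191 CAD
93.191 CAD × 2.2099 = 205.9427909 ILS
205.9427909 ILS × 0.2896 = 59.64103224464 CHF
59.64103224464 CHF × 16.34 = 974.5344668774176 ZAR

974.53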